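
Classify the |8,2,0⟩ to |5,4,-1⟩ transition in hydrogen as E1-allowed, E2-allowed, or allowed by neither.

Δl = 4 − 2 = +2; l_i + l_f = 6.
Δm_l = -1.
E1 (Δl = ±1, |Δm_l| ≤ 1): not satisfied.
E2 (Δl = 0,±2, l_i+l_f ≥ 2, |Δm_l| ≤ 2): satisfied.

E2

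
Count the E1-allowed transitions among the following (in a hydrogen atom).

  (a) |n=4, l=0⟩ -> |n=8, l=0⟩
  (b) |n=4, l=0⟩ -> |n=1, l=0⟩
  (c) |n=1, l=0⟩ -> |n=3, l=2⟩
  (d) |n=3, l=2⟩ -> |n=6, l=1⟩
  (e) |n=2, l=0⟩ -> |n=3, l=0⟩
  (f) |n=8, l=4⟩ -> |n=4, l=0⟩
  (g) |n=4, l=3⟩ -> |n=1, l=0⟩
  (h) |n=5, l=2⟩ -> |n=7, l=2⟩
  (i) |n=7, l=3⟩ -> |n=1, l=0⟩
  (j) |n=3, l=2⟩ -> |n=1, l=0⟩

(a) forbidden — Δl = +0 (E1 requires Δl = ±1)
(b) forbidden — Δl = +0 (E1 requires Δl = ±1)
(c) forbidden — Δl = +2 (E1 requires Δl = ±1)
(d) allowed
(e) forbidden — Δl = +0 (E1 requires Δl = ±1)
(f) forbidden — Δl = -4 (E1 requires Δl = ±1)
(g) forbidden — Δl = -3 (E1 requires Δl = ±1)
(h) forbidden — Δl = +0 (E1 requires Δl = ±1)
(i) forbidden — Δl = -3 (E1 requires Δl = ±1)
(j) forbidden — Δl = -2 (E1 requires Δl = ±1)
Total allowed: 1 of 10.

1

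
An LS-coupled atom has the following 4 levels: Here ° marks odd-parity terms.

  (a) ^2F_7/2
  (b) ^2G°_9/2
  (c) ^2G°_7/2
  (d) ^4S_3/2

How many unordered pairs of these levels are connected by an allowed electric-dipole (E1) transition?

2

(a)–(b): allowed.
(a)–(c): allowed.
(a)–(d): forbidden (parity, ΔS, ΔL, ΔJ).
(b)–(c): forbidden (parity).
(b)–(d): forbidden (ΔS, ΔL, ΔJ).
(c)–(d): forbidden (ΔS, ΔL, ΔJ).
Allowed pairs: 2 of 6.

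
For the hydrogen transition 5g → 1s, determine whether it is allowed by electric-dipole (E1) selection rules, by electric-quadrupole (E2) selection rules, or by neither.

Δl = 0 − 4 = -4; l_i + l_f = 4.
E1 (Δl = ±1): not satisfied.
E2 (Δl = 0,±2, l_i+l_f ≥ 2): not satisfied.

neither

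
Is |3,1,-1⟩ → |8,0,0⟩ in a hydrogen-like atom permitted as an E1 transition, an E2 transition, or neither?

Δl = 0 − 1 = -1; l_i + l_f = 1.
Δm_l = +1.
E1 (Δl = ±1, |Δm_l| ≤ 1): satisfied.
E2 (Δl = 0,±2, l_i+l_f ≥ 2, |Δm_l| ≤ 2): not satisfied.

E1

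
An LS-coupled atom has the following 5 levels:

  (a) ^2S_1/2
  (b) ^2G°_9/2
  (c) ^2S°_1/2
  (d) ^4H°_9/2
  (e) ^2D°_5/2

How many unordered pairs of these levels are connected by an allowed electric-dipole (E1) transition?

(a)–(b): forbidden (ΔL, ΔJ).
(a)–(c): forbidden (ΔL).
(a)–(d): forbidden (ΔS, ΔL, ΔJ).
(a)–(e): forbidden (ΔL, ΔJ).
(b)–(c): forbidden (parity, ΔL, ΔJ).
(b)–(d): forbidden (parity, ΔS).
(b)–(e): forbidden (parity, ΔL, ΔJ).
(c)–(d): forbidden (parity, ΔS, ΔL, ΔJ).
(c)–(e): forbidden (parity, ΔL, ΔJ).
(d)–(e): forbidden (parity, ΔS, ΔL, ΔJ).
Allowed pairs: 0 of 10.

0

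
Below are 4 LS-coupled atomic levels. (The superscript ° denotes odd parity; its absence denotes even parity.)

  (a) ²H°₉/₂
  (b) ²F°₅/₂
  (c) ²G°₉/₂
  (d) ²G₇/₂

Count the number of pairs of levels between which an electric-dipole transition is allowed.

(a)–(b): forbidden (parity, ΔL, ΔJ).
(a)–(c): forbidden (parity).
(a)–(d): allowed.
(b)–(c): forbidden (parity, ΔJ).
(b)–(d): allowed.
(c)–(d): allowed.
Allowed pairs: 3 of 6.

3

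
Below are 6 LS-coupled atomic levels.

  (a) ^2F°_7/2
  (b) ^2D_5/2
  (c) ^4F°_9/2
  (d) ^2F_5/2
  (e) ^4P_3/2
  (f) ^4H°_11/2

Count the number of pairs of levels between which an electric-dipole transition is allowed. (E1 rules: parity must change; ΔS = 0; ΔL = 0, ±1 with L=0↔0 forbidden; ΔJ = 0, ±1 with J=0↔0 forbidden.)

(a)–(b): allowed.
(a)–(c): forbidden (parity, ΔS).
(a)–(d): allowed.
(a)–(e): forbidden (ΔS, ΔL, ΔJ).
(a)–(f): forbidden (parity, ΔS, ΔL, ΔJ).
(b)–(c): forbidden (ΔS, ΔJ).
(b)–(d): forbidden (parity).
(b)–(e): forbidden (parity, ΔS).
(b)–(f): forbidden (ΔS, ΔL, ΔJ).
(c)–(d): forbidden (ΔS, ΔJ).
(c)–(e): forbidden (ΔL, ΔJ).
(c)–(f): forbidden (parity, ΔL).
(d)–(e): forbidden (parity, ΔS, ΔL).
(d)–(f): forbidden (ΔS, ΔL, ΔJ).
(e)–(f): forbidden (ΔL, ΔJ).
Allowed pairs: 2 of 15.

2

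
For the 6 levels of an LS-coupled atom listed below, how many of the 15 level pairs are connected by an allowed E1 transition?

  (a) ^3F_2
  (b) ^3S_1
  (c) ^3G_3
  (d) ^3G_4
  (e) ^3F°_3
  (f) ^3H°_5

4

(a)–(b): forbidden (parity, ΔL).
(a)–(c): forbidden (parity).
(a)–(d): forbidden (parity, ΔJ).
(a)–(e): allowed.
(a)–(f): forbidden (ΔL, ΔJ).
(b)–(c): forbidden (parity, ΔL, ΔJ).
(b)–(d): forbidden (parity, ΔL, ΔJ).
(b)–(e): forbidden (ΔL, ΔJ).
(b)–(f): forbidden (ΔL, ΔJ).
(c)–(d): forbidden (parity).
(c)–(e): allowed.
(c)–(f): forbidden (ΔJ).
(d)–(e): allowed.
(d)–(f): allowed.
(e)–(f): forbidden (parity, ΔL, ΔJ).
Allowed pairs: 4 of 15.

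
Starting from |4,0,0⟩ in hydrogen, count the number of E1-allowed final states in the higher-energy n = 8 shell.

E1 requires Δl = ±1, so l_f ∈ {-1, 1}; with 0 ≤ l_f ≤ n_f−1 = 7, the allowed l_f values are {1}.
For l_f = 1: m_f ∈ {m_i−1, m_i, m_i+1} ∩ [−1, 1] = {-1, 0, 1} → 3 states.
Total: 3.

3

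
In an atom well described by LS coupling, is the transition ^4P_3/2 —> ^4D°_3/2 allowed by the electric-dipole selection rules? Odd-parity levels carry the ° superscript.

allowed

Initial level: S=3/2, L=1, J=3/2, parity even. Final level: S=3/2, L=2, J=3/2, parity odd.
Parity must change: even → odd — satisfied.
ΔL = 0, ±1 (not L=0↔0): L: 1 → 2, ΔL = +1 — satisfied.
ΔJ = 0, ±1 (not J=0↔0): J: 3/2 → 3/2, ΔJ = +0 — satisfied.
ΔS = 0: S: 3/2 → 3/2 — satisfied.
All four E1 rules are satisfied.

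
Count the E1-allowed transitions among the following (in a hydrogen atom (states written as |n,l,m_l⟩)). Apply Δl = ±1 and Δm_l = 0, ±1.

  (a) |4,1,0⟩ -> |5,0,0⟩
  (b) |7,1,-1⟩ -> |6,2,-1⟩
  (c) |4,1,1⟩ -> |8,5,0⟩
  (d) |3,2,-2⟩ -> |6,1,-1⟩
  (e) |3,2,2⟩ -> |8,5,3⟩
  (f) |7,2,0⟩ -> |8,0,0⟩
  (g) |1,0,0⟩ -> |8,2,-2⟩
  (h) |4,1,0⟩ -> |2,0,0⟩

4

(a) allowed
(b) allowed
(c) forbidden — Δl = +4 (E1 requires Δl = ±1)
(d) allowed
(e) forbidden — Δl = +3 (E1 requires Δl = ±1)
(f) forbidden — Δl = -2 (E1 requires Δl = ±1)
(g) forbidden — Δl = +2 (E1 requires Δl = ±1); Δm_l = -2 (E1 requires Δm_l = 0, ±1)
(h) allowed
Total allowed: 4 of 8.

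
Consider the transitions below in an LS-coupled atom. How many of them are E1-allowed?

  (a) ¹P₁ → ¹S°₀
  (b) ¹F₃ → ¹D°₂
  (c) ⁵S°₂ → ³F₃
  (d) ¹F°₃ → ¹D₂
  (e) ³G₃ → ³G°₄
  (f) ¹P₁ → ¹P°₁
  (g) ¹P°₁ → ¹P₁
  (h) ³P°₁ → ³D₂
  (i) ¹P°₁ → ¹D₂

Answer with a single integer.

(a) allowed
(b) allowed
(c) forbidden (ΔS, ΔL fail)
(d) allowed
(e) allowed
(f) allowed
(g) allowed
(h) allowed
(i) allowed
Total allowed: 8 of 9.

8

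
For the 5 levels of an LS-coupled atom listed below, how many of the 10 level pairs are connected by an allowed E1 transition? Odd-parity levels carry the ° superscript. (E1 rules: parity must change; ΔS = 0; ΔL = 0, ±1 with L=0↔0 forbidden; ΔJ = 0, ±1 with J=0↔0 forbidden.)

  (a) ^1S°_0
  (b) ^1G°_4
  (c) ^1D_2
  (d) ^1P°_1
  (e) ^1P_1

3

(a)–(b): forbidden (parity, ΔL, ΔJ).
(a)–(c): forbidden (ΔL, ΔJ).
(a)–(d): forbidden (parity).
(a)–(e): allowed.
(b)–(c): forbidden (ΔL, ΔJ).
(b)–(d): forbidden (parity, ΔL, ΔJ).
(b)–(e): forbidden (ΔL, ΔJ).
(c)–(d): allowed.
(c)–(e): forbidden (parity).
(d)–(e): allowed.
Allowed pairs: 3 of 10.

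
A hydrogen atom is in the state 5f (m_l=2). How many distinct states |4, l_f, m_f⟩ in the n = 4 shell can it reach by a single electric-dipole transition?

E1 requires Δl = ±1, so l_f ∈ {2, 4}; with 0 ≤ l_f ≤ n_f−1 = 3, the allowed l_f values are {2}.
For l_f = 2: m_f ∈ {m_i−1, m_i, m_i+1} ∩ [−2, 2] = {1, 2} → 2 states.
Total: 2.

2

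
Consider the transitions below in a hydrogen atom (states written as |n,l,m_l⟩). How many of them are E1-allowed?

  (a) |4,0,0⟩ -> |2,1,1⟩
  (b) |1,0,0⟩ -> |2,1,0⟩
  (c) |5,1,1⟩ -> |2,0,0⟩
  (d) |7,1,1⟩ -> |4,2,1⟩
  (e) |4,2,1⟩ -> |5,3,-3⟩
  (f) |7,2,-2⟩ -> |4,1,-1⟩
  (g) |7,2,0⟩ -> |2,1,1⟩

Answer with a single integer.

(a) allowed
(b) allowed
(c) allowed
(d) allowed
(e) forbidden — Δm_l = -4 (E1 requires Δm_l = 0, ±1)
(f) allowed
(g) allowed
Total allowed: 6 of 7.

6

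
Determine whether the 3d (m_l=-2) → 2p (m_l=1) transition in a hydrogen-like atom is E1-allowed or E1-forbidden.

forbidden

Initial l = 2, final l = 1, so Δl = -1. E1 requires Δl = ±1: passes.
m_l: -2 → 1 (Δm_l = +3). |Δm_l| ≤ 1 fails.
The transition is electric-dipole forbidden.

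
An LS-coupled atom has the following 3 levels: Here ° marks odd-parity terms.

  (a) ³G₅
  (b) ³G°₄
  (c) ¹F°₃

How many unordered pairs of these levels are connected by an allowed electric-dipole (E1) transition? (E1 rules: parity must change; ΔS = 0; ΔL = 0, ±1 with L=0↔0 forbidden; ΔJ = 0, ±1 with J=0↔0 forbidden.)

(a)–(b): allowed.
(a)–(c): forbidden (ΔS, ΔJ).
(b)–(c): forbidden (parity, ΔS).
Allowed pairs: 1 of 3.

1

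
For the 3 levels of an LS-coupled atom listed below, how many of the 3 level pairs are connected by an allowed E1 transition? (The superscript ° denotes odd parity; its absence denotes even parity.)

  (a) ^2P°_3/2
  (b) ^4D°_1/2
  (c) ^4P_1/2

1

(a)–(b): forbidden (parity, ΔS).
(a)–(c): forbidden (ΔS).
(b)–(c): allowed.
Allowed pairs: 1 of 3.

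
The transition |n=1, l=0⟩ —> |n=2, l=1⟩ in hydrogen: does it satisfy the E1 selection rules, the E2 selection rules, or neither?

E1

Δl = 1 − 0 = +1; l_i + l_f = 1.
E1 (Δl = ±1): satisfied.
E2 (Δl = 0,±2, l_i+l_f ≥ 2): not satisfied.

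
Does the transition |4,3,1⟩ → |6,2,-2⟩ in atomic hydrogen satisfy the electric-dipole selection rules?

Δl = 2 − 3 = -1; the E1 rule Δl = ±1 is ✓.
Δm_l = -2 − (1) = -3. E1 requires Δm_l = 0, ±1: ✗.
The transition is electric-dipole forbidden.

forbidden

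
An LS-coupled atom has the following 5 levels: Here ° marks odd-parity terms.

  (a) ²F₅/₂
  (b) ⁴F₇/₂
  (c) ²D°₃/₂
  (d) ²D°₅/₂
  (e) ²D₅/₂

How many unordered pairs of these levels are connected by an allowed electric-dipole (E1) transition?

(a)–(b): forbidden (parity, ΔS).
(a)–(c): allowed.
(a)–(d): allowed.
(a)–(e): forbidden (parity).
(b)–(c): forbidden (ΔS, ΔJ).
(b)–(d): forbidden (ΔS).
(b)–(e): forbidden (parity, ΔS).
(c)–(d): forbidden (parity).
(c)–(e): allowed.
(d)–(e): allowed.
Allowed pairs: 4 of 10.

4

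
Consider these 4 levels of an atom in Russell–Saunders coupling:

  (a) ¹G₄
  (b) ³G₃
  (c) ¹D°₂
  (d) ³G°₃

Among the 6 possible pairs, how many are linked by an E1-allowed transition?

(a)–(b): forbidden (parity, ΔS).
(a)–(c): forbidden (ΔL, ΔJ).
(a)–(d): forbidden (ΔS).
(b)–(c): forbidden (ΔS, ΔL).
(b)–(d): allowed.
(c)–(d): forbidden (parity, ΔS, ΔL).
Allowed pairs: 1 of 6.

1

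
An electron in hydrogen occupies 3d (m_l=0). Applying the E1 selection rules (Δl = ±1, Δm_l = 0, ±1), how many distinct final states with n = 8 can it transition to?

6

E1 requires Δl = ±1, so l_f ∈ {1, 3}; with 0 ≤ l_f ≤ n_f−1 = 7, the allowed l_f values are {1, 3}.
For l_f = 1: m_f ∈ {m_i−1, m_i, m_i+1} ∩ [−1, 1] = {-1, 0, 1} → 3 states.
For l_f = 3: m_f ∈ {m_i−1, m_i, m_i+1} ∩ [−3, 3] = {-1, 0, 1} → 3 states.
Total: 6.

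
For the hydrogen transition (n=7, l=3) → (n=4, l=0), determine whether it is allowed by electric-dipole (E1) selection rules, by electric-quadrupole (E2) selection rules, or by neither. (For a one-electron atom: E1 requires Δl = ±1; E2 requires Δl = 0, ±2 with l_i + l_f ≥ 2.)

Δl = 0 − 3 = -3; l_i + l_f = 3.
E1 (Δl = ±1): not satisfied.
E2 (Δl = 0,±2, l_i+l_f ≥ 2): not satisfied.

neither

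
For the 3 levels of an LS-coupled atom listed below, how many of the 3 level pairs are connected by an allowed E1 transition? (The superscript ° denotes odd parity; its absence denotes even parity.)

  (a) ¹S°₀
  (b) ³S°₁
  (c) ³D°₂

(a)–(b): forbidden (parity, ΔS, ΔL).
(a)–(c): forbidden (parity, ΔS, ΔL, ΔJ).
(b)–(c): forbidden (parity, ΔL).
Allowed pairs: 0 of 3.

0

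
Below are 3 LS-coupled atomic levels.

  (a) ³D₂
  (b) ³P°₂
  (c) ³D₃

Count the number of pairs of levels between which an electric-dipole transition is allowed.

(a)–(b): allowed.
(a)–(c): forbidden (parity).
(b)–(c): allowed.
Allowed pairs: 2 of 3.

2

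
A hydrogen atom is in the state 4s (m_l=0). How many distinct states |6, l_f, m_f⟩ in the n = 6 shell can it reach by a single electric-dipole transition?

3

E1 requires Δl = ±1, so l_f ∈ {-1, 1}; with 0 ≤ l_f ≤ n_f−1 = 5, the allowed l_f values are {1}.
For l_f = 1: m_f ∈ {m_i−1, m_i, m_i+1} ∩ [−1, 1] = {-1, 0, 1} → 3 states.
Total: 3.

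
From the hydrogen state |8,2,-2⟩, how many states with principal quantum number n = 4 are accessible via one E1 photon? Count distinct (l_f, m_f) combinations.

E1 requires Δl = ±1, so l_f ∈ {1, 3}; with 0 ≤ l_f ≤ n_f−1 = 3, the allowed l_f values are {1, 3}.
For l_f = 1: m_f ∈ {m_i−1, m_i, m_i+1} ∩ [−1, 1] = {-1} → 1 state.
For l_f = 3: m_f ∈ {m_i−1, m_i, m_i+1} ∩ [−3, 3] = {-3, -2, -1} → 3 states.
Total: 4.

4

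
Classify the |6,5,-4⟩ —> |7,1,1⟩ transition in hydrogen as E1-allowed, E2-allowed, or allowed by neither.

neither

Δl = 1 − 5 = -4; l_i + l_f = 6.
Δm_l = +5.
E1 (Δl = ±1, |Δm_l| ≤ 1): not satisfied.
E2 (Δl = 0,±2, l_i+l_f ≥ 2, |Δm_l| ≤ 2): not satisfied.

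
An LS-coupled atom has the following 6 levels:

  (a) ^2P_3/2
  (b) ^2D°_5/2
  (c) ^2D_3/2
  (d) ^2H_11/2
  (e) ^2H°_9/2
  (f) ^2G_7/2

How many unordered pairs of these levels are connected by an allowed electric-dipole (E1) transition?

4

(a)–(b): allowed.
(a)–(c): forbidden (parity).
(a)–(d): forbidden (parity, ΔL, ΔJ).
(a)–(e): forbidden (ΔL, ΔJ).
(a)–(f): forbidden (parity, ΔL, ΔJ).
(b)–(c): allowed.
(b)–(d): forbidden (ΔL, ΔJ).
(b)–(e): forbidden (parity, ΔL, ΔJ).
(b)–(f): forbidden (ΔL).
(c)–(d): forbidden (parity, ΔL, ΔJ).
(c)–(e): forbidden (ΔL, ΔJ).
(c)–(f): forbidden (parity, ΔL, ΔJ).
(d)–(e): allowed.
(d)–(f): forbidden (parity, ΔJ).
(e)–(f): allowed.
Allowed pairs: 4 of 15.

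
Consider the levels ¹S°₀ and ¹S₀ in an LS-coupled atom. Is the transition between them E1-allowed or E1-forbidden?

Reading off the term symbols: S 0→0, L 0→0, J 0→0, parity odd→even.
ΔL = 0, ±1 (not L=0↔0): L: 0 → 0, ΔL = +0 — fails.
ΔS = 0: S: 0 → 0 — passes.
Parity must change: odd → even — passes.
ΔJ = 0, ±1 (not J=0↔0): J: 0 → 0, ΔJ = +0 — fails.
Rule(s) violated: ΔL, ΔJ.

forbidden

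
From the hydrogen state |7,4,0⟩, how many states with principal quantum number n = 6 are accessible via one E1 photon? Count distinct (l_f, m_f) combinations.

E1 requires Δl = ±1, so l_f ∈ {3, 5}; with 0 ≤ l_f ≤ n_f−1 = 5, the allowed l_f values are {3, 5}.
For l_f = 3: m_f ∈ {m_i−1, m_i, m_i+1} ∩ [−3, 3] = {-1, 0, 1} → 3 states.
For l_f = 5: m_f ∈ {m_i−1, m_i, m_i+1} ∩ [−5, 5] = {-1, 0, 1} → 3 states.
Total: 6.

6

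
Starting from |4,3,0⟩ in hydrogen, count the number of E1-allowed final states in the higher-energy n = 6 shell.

6

E1 requires Δl = ±1, so l_f ∈ {2, 4}; with 0 ≤ l_f ≤ n_f−1 = 5, the allowed l_f values are {2, 4}.
For l_f = 2: m_f ∈ {m_i−1, m_i, m_i+1} ∩ [−2, 2] = {-1, 0, 1} → 3 states.
For l_f = 4: m_f ∈ {m_i−1, m_i, m_i+1} ∩ [−4, 4] = {-1, 0, 1} → 3 states.
Total: 6.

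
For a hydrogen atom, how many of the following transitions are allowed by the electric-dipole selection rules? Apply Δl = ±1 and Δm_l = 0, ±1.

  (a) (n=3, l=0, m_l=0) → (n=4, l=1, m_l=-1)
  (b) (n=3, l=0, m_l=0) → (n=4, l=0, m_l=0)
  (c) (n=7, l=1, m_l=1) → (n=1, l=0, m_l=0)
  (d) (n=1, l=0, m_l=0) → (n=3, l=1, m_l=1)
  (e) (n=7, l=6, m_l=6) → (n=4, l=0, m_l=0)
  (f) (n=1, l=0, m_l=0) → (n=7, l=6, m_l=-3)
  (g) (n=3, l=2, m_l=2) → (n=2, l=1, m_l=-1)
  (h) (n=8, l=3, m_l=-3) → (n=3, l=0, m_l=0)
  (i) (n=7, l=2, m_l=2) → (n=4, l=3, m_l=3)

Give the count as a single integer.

(a) allowed
(b) forbidden — Δl = +0 (E1 requires Δl = ±1)
(c) allowed
(d) allowed
(e) forbidden — Δl = -6 (E1 requires Δl = ±1); Δm_l = -6 (E1 requires Δm_l = 0, ±1)
(f) forbidden — Δl = +6 (E1 requires Δl = ±1); Δm_l = -3 (E1 requires Δm_l = 0, ±1)
(g) forbidden — Δm_l = -3 (E1 requires Δm_l = 0, ±1)
(h) forbidden — Δl = -3 (E1 requires Δl = ±1); Δm_l = +3 (E1 requires Δm_l = 0, ±1)
(i) allowed
Total allowed: 4 of 9.

4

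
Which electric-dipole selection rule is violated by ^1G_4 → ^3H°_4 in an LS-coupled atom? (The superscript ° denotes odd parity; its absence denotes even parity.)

Initial level: S=0, L=4, J=4, parity even. Final level: S=1, L=5, J=4, parity odd.
Parity must change: even → odd — ok.
ΔL = 0, ±1 (not L=0↔0): L: 4 → 5, ΔL = +1 — ok.
ΔS = 0: S: 0 → 1 — fails.
ΔJ = 0, ±1 (not J=0↔0): J: 4 → 4, ΔJ = +0 — ok.

the ΔS = 0 rule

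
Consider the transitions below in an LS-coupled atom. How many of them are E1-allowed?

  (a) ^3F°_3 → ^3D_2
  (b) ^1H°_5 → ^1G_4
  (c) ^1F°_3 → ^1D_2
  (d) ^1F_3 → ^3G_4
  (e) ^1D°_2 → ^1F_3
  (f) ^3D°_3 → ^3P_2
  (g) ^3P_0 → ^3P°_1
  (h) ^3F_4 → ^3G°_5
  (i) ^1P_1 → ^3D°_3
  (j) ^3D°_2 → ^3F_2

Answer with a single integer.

(a) allowed
(b) allowed
(c) allowed
(d) forbidden (parity, ΔS fail)
(e) allowed
(f) allowed
(g) allowed
(h) allowed
(i) forbidden (ΔS, ΔJ fail)
(j) allowed
Total allowed: 8 of 10.

8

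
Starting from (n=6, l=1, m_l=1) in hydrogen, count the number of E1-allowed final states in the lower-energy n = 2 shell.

1

E1 requires Δl = ±1, so l_f ∈ {0, 2}; with 0 ≤ l_f ≤ n_f−1 = 1, the allowed l_f values are {0}.
For l_f = 0: m_f ∈ {m_i−1, m_i, m_i+1} ∩ [−0, 0] = {0} → 1 state.
Total: 1.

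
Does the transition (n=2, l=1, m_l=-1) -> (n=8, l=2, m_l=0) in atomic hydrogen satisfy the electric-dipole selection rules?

allowed

Δl = 2 − 1 = +1; the E1 rule Δl = ±1 is ✓.
m_l: -1 → 0 (Δm_l = +1). |Δm_l| ≤ 1 ✓.
All E1 selection rules are satisfied.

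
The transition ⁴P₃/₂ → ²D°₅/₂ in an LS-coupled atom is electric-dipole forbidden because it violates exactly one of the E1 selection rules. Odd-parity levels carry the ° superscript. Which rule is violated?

Reading off the term symbols: S 3/2→1/2, L 1→2, J 3/2→5/2, parity even→odd.
ΔJ = 0, ±1 (not J=0↔0): J: 3/2 → 5/2, ΔJ = +1 — ok.
Parity must change: even → odd — ok.
ΔS = 0: S: 3/2 → 1/2 — fails.
ΔL = 0, ±1 (not L=0↔0): L: 1 → 2, ΔL = +1 — ok.

the ΔS = 0 rule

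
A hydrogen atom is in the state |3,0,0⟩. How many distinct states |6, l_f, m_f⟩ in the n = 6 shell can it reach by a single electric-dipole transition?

3

E1 requires Δl = ±1, so l_f ∈ {-1, 1}; with 0 ≤ l_f ≤ n_f−1 = 5, the allowed l_f values are {1}.
For l_f = 1: m_f ∈ {m_i−1, m_i, m_i+1} ∩ [−1, 1] = {-1, 0, 1} → 3 states.
Total: 3.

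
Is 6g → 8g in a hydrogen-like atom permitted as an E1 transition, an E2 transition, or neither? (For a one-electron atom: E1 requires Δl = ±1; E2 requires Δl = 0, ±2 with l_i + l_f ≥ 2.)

Δl = 4 − 4 = +0; l_i + l_f = 8.
E1 (Δl = ±1): not satisfied.
E2 (Δl = 0,±2, l_i+l_f ≥ 2): satisfied.

E2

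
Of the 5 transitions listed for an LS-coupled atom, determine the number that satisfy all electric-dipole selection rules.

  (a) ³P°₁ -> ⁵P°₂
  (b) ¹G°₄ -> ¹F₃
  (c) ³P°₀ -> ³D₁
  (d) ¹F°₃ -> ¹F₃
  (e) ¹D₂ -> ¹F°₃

(a) forbidden (parity, ΔS fail)
(b) allowed
(c) allowed
(d) allowed
(e) allowed
Total allowed: 4 of 5.

4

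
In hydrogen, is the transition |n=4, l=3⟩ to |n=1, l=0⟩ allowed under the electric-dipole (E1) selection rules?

forbidden

Δl = 0 − 3 = -3; the E1 rule Δl = ±1 is ✗.
The transition is electric-dipole forbidden.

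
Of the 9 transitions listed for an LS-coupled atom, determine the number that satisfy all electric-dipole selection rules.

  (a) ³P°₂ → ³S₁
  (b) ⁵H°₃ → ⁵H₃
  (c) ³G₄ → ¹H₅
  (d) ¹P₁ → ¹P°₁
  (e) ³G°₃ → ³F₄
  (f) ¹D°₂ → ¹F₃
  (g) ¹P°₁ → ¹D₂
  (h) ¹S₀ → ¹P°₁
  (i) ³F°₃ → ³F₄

8

(a) allowed
(b) allowed
(c) forbidden (parity, ΔS fail)
(d) allowed
(e) allowed
(f) allowed
(g) allowed
(h) allowed
(i) allowed
Total allowed: 8 of 9.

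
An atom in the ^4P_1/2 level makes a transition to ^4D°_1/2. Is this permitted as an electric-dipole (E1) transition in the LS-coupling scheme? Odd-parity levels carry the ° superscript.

ΔJ = 0, ±1 (not J=0↔0): J: 1/2 → 1/2, ΔJ = +0 — satisfied.
Parity must change: even → odd — satisfied.
ΔL = 0, ±1 (not L=0↔0): L: 1 → 2, ΔL = +1 — satisfied.
ΔS = 0: S: 3/2 → 3/2 — satisfied.
All four E1 rules are satisfied.

allowed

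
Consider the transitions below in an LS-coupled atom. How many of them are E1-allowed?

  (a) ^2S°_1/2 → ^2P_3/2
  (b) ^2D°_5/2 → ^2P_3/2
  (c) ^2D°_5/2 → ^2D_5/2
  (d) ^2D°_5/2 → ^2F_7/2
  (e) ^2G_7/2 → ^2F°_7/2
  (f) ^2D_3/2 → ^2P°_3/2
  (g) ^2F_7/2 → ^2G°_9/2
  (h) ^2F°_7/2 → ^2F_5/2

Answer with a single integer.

(a) allowed
(b) allowed
(c) allowed
(d) allowed
(e) allowed
(f) allowed
(g) allowed
(h) allowed
Total allowed: 8 of 8.

8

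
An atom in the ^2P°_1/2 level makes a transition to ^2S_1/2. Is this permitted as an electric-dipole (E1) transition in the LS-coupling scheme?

allowed

Reading off the term symbols: S 1/2→1/2, L 1→0, J 1/2→1/2, parity odd→even.
Parity must change: odd → even — ✓.
ΔS = 0: S: 1/2 → 1/2 — ✓.
ΔL = 0, ±1 (not L=0↔0): L: 1 → 0, ΔL = -1 — ✓.
ΔJ = 0, ±1 (not J=0↔0): J: 1/2 → 1/2, ΔJ = +0 — ✓.
All four E1 rules are satisfied.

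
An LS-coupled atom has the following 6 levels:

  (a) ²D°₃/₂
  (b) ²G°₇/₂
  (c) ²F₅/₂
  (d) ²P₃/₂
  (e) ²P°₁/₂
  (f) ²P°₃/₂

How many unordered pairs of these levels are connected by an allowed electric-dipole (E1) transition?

5

(a)–(b): forbidden (parity, ΔL, ΔJ).
(a)–(c): allowed.
(a)–(d): allowed.
(a)–(e): forbidden (parity).
(a)–(f): forbidden (parity).
(b)–(c): allowed.
(b)–(d): forbidden (ΔL, ΔJ).
(b)–(e): forbidden (parity, ΔL, ΔJ).
(b)–(f): forbidden (parity, ΔL, ΔJ).
(c)–(d): forbidden (parity, ΔL).
(c)–(e): forbidden (ΔL, ΔJ).
(c)–(f): forbidden (ΔL).
(d)–(e): allowed.
(d)–(f): allowed.
(e)–(f): forbidden (parity).
Allowed pairs: 5 of 15.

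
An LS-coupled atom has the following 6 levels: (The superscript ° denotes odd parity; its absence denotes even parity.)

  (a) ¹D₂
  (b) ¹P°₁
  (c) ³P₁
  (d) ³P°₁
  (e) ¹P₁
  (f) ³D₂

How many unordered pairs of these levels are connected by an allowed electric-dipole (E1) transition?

(a)–(b): allowed.
(a)–(c): forbidden (parity, ΔS).
(a)–(d): forbidden (ΔS).
(a)–(e): forbidden (parity).
(a)–(f): forbidden (parity, ΔS).
(b)–(c): forbidden (ΔS).
(b)–(d): forbidden (parity, ΔS).
(b)–(e): allowed.
(b)–(f): forbidden (ΔS).
(c)–(d): allowed.
(c)–(e): forbidden (parity, ΔS).
(c)–(f): forbidden (parity).
(d)–(e): forbidden (ΔS).
(d)–(f): allowed.
(e)–(f): forbidden (parity, ΔS).
Allowed pairs: 4 of 15.

4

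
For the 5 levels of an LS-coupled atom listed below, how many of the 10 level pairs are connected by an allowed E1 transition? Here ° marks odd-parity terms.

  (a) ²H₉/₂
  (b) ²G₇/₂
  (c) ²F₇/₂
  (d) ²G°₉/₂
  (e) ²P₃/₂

(a)–(b): forbidden (parity).
(a)–(c): forbidden (parity, ΔL).
(a)–(d): allowed.
(a)–(e): forbidden (parity, ΔL, ΔJ).
(b)–(c): forbidden (parity).
(b)–(d): allowed.
(b)–(e): forbidden (parity, ΔL, ΔJ).
(c)–(d): allowed.
(c)–(e): forbidden (parity, ΔL, ΔJ).
(d)–(e): forbidden (ΔL, ΔJ).
Allowed pairs: 3 of 10.

3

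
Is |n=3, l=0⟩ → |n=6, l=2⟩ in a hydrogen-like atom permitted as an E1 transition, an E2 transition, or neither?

Δl = 2 − 0 = +2; l_i + l_f = 2.
E1 (Δl = ±1): not satisfied.
E2 (Δl = 0,±2, l_i+l_f ≥ 2): satisfied.

E2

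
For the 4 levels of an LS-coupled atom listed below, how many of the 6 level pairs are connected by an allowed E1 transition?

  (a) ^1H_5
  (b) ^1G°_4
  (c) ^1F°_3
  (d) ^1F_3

(a)–(b): allowed.
(a)–(c): forbidden (ΔL, ΔJ).
(a)–(d): forbidden (parity, ΔL, ΔJ).
(b)–(c): forbidden (parity).
(b)–(d): allowed.
(c)–(d): allowed.
Allowed pairs: 3 of 6.

3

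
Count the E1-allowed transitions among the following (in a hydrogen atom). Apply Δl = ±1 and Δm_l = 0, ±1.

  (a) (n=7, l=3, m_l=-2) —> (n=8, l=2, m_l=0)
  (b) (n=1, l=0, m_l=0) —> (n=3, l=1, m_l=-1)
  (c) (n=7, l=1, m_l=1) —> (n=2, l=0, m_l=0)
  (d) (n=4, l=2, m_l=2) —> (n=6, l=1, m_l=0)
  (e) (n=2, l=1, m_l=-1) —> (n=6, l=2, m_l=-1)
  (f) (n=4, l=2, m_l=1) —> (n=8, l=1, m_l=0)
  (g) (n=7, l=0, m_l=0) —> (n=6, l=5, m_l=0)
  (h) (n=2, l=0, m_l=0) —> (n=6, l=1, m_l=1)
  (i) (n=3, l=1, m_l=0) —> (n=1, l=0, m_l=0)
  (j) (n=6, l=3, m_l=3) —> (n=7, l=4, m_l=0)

6

(a) forbidden — Δm_l = +2 (E1 requires Δm_l = 0, ±1)
(b) allowed
(c) allowed
(d) forbidden — Δm_l = -2 (E1 requires Δm_l = 0, ±1)
(e) allowed
(f) allowed
(g) forbidden — Δl = +5 (E1 requires Δl = ±1)
(h) allowed
(i) allowed
(j) forbidden — Δm_l = -3 (E1 requires Δm_l = 0, ±1)
Total allowed: 6 of 10.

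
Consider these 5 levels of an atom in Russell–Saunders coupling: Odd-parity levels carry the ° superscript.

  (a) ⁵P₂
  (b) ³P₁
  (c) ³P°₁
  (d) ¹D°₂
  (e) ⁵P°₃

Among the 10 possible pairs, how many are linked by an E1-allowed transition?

(a)–(b): forbidden (parity, ΔS).
(a)–(c): forbidden (ΔS).
(a)–(d): forbidden (ΔS).
(a)–(e): allowed.
(b)–(c): allowed.
(b)–(d): forbidden (ΔS).
(b)–(e): forbidden (ΔS, ΔJ).
(c)–(d): forbidden (parity, ΔS).
(c)–(e): forbidden (parity, ΔS, ΔJ).
(d)–(e): forbidden (parity, ΔS).
Allowed pairs: 2 of 10.

2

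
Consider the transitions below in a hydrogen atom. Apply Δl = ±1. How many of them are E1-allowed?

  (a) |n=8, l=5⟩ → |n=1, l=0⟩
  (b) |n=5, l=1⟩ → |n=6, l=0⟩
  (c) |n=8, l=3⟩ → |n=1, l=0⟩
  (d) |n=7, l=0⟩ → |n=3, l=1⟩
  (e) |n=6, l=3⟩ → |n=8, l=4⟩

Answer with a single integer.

(a) forbidden — Δl = -5 (E1 requires Δl = ±1)
(b) allowed
(c) forbidden — Δl = -3 (E1 requires Δl = ±1)
(d) allowed
(e) allowed
Total allowed: 3 of 5.

3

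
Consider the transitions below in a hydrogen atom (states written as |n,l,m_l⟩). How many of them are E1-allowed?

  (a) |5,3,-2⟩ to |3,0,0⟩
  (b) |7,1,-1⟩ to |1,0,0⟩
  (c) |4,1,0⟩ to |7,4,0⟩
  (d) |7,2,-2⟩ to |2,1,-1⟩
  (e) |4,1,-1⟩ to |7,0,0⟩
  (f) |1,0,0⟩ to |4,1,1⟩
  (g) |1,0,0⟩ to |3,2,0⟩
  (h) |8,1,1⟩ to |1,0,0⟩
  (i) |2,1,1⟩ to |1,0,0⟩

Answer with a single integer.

6

(a) forbidden — Δl = -3 (E1 requires Δl = ±1); Δm_l = +2 (E1 requires Δm_l = 0, ±1)
(b) allowed
(c) forbidden — Δl = +3 (E1 requires Δl = ±1)
(d) allowed
(e) allowed
(f) allowed
(g) forbidden — Δl = +2 (E1 requires Δl = ±1)
(h) allowed
(i) allowed
Total allowed: 6 of 9.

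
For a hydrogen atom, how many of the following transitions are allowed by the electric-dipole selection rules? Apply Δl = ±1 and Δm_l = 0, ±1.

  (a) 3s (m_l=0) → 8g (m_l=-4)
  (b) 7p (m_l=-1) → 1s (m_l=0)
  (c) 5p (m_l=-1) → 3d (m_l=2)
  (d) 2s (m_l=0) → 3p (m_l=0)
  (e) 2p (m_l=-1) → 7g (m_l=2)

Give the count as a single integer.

2

(a) forbidden — Δl = +4 (E1 requires Δl = ±1); Δm_l = -4 (E1 requires Δm_l = 0, ±1)
(b) allowed
(c) forbidden — Δm_l = +3 (E1 requires Δm_l = 0, ±1)
(d) allowed
(e) forbidden — Δl = +3 (E1 requires Δl = ±1); Δm_l = +3 (E1 requires Δm_l = 0, ±1)
Total allowed: 2 of 5.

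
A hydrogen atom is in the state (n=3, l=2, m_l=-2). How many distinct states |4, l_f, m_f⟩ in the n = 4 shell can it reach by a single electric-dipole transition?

E1 requires Δl = ±1, so l_f ∈ {1, 3}; with 0 ≤ l_f ≤ n_f−1 = 3, the allowed l_f values are {1, 3}.
For l_f = 1: m_f ∈ {m_i−1, m_i, m_i+1} ∩ [−1, 1] = {-1} → 1 state.
For l_f = 3: m_f ∈ {m_i−1, m_i, m_i+1} ∩ [−3, 3] = {-3, -2, -1} → 3 states.
Total: 4.

4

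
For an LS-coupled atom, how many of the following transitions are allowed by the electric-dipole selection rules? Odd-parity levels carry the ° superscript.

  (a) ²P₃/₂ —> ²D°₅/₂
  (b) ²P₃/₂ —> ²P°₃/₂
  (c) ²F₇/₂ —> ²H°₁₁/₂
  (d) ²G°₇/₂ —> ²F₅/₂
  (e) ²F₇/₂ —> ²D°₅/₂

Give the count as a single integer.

(a) allowed
(b) allowed
(c) forbidden (ΔL, ΔJ fail)
(d) allowed
(e) allowed
Total allowed: 4 of 5.

4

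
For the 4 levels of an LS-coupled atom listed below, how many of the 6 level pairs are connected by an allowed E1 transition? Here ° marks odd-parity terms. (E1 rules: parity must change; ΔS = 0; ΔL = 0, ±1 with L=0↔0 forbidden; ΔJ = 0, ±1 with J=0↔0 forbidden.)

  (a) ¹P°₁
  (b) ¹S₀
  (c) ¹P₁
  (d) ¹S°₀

(a)–(b): allowed.
(a)–(c): allowed.
(a)–(d): forbidden (parity).
(b)–(c): forbidden (parity).
(b)–(d): forbidden (ΔL, ΔJ).
(c)–(d): allowed.
Allowed pairs: 3 of 6.

3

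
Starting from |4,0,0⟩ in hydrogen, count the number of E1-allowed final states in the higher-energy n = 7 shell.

E1 requires Δl = ±1, so l_f ∈ {-1, 1}; with 0 ≤ l_f ≤ n_f−1 = 6, the allowed l_f values are {1}.
For l_f = 1: m_f ∈ {m_i−1, m_i, m_i+1} ∩ [−1, 1] = {-1, 0, 1} → 3 states.
Total: 3.

3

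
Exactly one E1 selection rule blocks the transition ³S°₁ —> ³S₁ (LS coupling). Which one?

the L=0 ↔ L=0 exclusion

Parity must change: odd → even — ok.
ΔS = 0: S: 1 → 1 — ok.
ΔL = 0, ±1 (not L=0↔0): L: 0 → 0, ΔL = +0 — fails.
ΔJ = 0, ±1 (not J=0↔0): J: 1 → 1, ΔJ = +0 — ok.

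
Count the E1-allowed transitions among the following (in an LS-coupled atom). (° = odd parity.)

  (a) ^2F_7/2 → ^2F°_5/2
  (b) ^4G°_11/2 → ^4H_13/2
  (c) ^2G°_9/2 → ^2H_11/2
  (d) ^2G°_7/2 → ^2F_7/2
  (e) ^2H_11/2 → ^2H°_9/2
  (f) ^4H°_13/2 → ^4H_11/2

(a) allowed
(b) allowed
(c) allowed
(d) allowed
(e) allowed
(f) allowed
Total allowed: 6 of 6.

6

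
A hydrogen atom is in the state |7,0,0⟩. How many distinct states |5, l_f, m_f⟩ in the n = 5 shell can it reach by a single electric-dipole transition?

E1 requires Δl = ±1, so l_f ∈ {-1, 1}; with 0 ≤ l_f ≤ n_f−1 = 4, the allowed l_f values are {1}.
For l_f = 1: m_f ∈ {m_i−1, m_i, m_i+1} ∩ [−1, 1] = {-1, 0, 1} → 3 states.
Total: 3.

3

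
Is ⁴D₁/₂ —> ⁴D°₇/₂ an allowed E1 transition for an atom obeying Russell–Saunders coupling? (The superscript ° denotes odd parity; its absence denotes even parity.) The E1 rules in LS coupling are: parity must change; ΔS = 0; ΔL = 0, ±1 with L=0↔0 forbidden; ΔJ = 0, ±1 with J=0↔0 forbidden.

forbidden

Reading off the term symbols: S 3/2→3/2, L 2→2, J 1/2→7/2, parity even→odd.
Parity must change: even → odd — ok.
ΔJ = 0, ±1 (not J=0↔0): J: 1/2 → 7/2, ΔJ = +3 — fails.
ΔL = 0, ±1 (not L=0↔0): L: 2 → 2, ΔL = +0 — ok.
ΔS = 0: S: 3/2 → 3/2 — ok.
Rule(s) violated: ΔJ.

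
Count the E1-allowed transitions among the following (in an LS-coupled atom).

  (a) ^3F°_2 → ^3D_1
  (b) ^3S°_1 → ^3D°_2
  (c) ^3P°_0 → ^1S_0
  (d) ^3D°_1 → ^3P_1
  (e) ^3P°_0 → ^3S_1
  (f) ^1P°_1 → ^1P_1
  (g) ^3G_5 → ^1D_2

4

(a) allowed
(b) forbidden (parity, ΔL fail)
(c) forbidden (ΔS, ΔJ fail)
(d) allowed
(e) allowed
(f) allowed
(g) forbidden (parity, ΔS, ΔL, ΔJ fail)
Total allowed: 4 of 7.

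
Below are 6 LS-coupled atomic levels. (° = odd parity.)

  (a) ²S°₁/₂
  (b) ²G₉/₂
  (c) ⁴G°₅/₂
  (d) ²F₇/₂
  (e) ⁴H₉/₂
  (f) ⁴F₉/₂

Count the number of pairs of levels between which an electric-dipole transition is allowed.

(a)–(b): forbidden (ΔL, ΔJ).
(a)–(c): forbidden (parity, ΔS, ΔL, ΔJ).
(a)–(d): forbidden (ΔL, ΔJ).
(a)–(e): forbidden (ΔS, ΔL, ΔJ).
(a)–(f): forbidden (ΔS, ΔL, ΔJ).
(b)–(c): forbidden (ΔS, ΔJ).
(b)–(d): forbidden (parity).
(b)–(e): forbidden (parity, ΔS).
(b)–(f): forbidden (parity, ΔS).
(c)–(d): forbidden (ΔS).
(c)–(e): forbidden (ΔJ).
(c)–(f): forbidden (ΔJ).
(d)–(e): forbidden (parity, ΔS, ΔL).
(d)–(f): forbidden (parity, ΔS).
(e)–(f): forbidden (parity, ΔL).
Allowed pairs: 0 of 15.

0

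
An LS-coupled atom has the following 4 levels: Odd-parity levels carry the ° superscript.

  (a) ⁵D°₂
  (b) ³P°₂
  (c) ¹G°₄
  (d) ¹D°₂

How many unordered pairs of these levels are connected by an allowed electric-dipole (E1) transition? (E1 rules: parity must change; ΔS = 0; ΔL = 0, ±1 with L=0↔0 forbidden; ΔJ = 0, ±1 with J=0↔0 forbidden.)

(a)–(b): forbidden (parity, ΔS).
(a)–(c): forbidden (parity, ΔS, ΔL, ΔJ).
(a)–(d): forbidden (parity, ΔS).
(b)–(c): forbidden (parity, ΔS, ΔL, ΔJ).
(b)–(d): forbidden (parity, ΔS).
(c)–(d): forbidden (parity, ΔL, ΔJ).
Allowed pairs: 0 of 6.

0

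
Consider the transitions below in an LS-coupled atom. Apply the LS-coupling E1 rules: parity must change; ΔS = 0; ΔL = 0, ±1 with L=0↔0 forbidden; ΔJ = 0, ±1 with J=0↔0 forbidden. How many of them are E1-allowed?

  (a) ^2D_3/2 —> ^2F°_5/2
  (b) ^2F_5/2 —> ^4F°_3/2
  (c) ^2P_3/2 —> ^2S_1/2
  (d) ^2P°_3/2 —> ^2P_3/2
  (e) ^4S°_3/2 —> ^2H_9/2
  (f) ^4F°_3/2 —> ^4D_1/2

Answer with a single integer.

3

(a) allowed
(b) forbidden (ΔS fails)
(c) forbidden (parity fails)
(d) allowed
(e) forbidden (ΔS, ΔL, ΔJ fail)
(f) allowed
Total allowed: 3 of 6.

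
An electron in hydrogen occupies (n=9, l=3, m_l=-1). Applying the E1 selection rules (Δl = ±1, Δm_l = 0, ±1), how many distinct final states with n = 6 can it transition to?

6

E1 requires Δl = ±1, so l_f ∈ {2, 4}; with 0 ≤ l_f ≤ n_f−1 = 5, the allowed l_f values are {2, 4}.
For l_f = 2: m_f ∈ {m_i−1, m_i, m_i+1} ∩ [−2, 2] = {-2, -1, 0} → 3 states.
For l_f = 4: m_f ∈ {m_i−1, m_i, m_i+1} ∩ [−4, 4] = {-2, -1, 0} → 3 states.
Total: 6.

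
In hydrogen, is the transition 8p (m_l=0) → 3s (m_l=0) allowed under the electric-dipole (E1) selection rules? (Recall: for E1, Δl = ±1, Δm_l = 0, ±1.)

l: 1 → 0 (Δl = -1). Δl = ±1 passes.
Δm_l = 0 − (0) = +0. E1 requires Δm_l = 0, ±1: passes.
All E1 selection rules are satisfied.

allowed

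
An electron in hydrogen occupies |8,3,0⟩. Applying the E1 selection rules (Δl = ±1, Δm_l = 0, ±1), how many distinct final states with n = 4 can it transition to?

3

E1 requires Δl = ±1, so l_f ∈ {2, 4}; with 0 ≤ l_f ≤ n_f−1 = 3, the allowed l_f values are {2}.
For l_f = 2: m_f ∈ {m_i−1, m_i, m_i+1} ∩ [−2, 2] = {-1, 0, 1} → 3 states.
Total: 3.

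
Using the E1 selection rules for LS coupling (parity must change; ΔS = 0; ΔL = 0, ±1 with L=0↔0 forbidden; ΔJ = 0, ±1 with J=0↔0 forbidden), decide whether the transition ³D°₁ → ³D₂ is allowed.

allowed

Reading off the term symbols: S 1→1, L 2→2, J 1→2, parity odd→even.
Parity must change: odd → even — passes.
ΔS = 0: S: 1 → 1 — passes.
ΔL = 0, ±1 (not L=0↔0): L: 2 → 2, ΔL = +0 — passes.
ΔJ = 0, ±1 (not J=0↔0): J: 1 → 2, ΔJ = +1 — passes.
All four E1 rules are satisfied.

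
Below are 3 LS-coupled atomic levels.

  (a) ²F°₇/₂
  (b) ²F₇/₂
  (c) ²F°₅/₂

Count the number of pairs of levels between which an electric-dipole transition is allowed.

2

(a)–(b): allowed.
(a)–(c): forbidden (parity).
(b)–(c): allowed.
Allowed pairs: 2 of 3.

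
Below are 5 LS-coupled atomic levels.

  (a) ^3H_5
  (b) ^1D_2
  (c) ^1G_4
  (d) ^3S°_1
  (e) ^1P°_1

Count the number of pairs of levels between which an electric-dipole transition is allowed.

(a)–(b): forbidden (parity, ΔS, ΔL, ΔJ).
(a)–(c): forbidden (parity, ΔS).
(a)–(d): forbidden (ΔL, ΔJ).
(a)–(e): forbidden (ΔS, ΔL, ΔJ).
(b)–(c): forbidden (parity, ΔL, ΔJ).
(b)–(d): forbidden (ΔS, ΔL).
(b)–(e): allowed.
(c)–(d): forbidden (ΔS, ΔL, ΔJ).
(c)–(e): forbidden (ΔL, ΔJ).
(d)–(e): forbidden (parity, ΔS).
Allowed pairs: 1 of 10.

1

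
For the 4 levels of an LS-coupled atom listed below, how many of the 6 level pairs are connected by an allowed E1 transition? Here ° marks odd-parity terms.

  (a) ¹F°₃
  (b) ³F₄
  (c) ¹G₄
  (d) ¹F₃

2

(a)–(b): forbidden (ΔS).
(a)–(c): allowed.
(a)–(d): allowed.
(b)–(c): forbidden (parity, ΔS).
(b)–(d): forbidden (parity, ΔS).
(c)–(d): forbidden (parity).
Allowed pairs: 2 of 6.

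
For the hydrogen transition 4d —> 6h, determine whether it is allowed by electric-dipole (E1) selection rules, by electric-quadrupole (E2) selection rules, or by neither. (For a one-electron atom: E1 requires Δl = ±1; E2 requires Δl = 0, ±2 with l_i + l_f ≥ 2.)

Δl = 5 − 2 = +3; l_i + l_f = 7.
E1 (Δl = ±1): not satisfied.
E2 (Δl = 0,±2, l_i+l_f ≥ 2): not satisfied.

neither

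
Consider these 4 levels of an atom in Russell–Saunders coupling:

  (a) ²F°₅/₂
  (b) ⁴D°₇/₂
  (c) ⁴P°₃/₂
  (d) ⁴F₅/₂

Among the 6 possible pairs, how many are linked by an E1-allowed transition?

1

(a)–(b): forbidden (parity, ΔS).
(a)–(c): forbidden (parity, ΔS, ΔL).
(a)–(d): forbidden (ΔS).
(b)–(c): forbidden (parity, ΔJ).
(b)–(d): allowed.
(c)–(d): forbidden (ΔL).
Allowed pairs: 1 of 6.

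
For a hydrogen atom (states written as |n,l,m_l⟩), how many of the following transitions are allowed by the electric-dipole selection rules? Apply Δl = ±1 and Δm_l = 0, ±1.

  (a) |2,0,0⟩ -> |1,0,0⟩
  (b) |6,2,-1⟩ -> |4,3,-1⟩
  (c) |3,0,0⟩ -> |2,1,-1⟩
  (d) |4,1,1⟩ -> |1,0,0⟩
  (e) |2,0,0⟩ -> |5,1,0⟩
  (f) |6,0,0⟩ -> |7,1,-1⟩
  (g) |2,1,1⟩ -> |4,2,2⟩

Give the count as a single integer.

6

(a) forbidden — Δl = +0 (E1 requires Δl = ±1)
(b) allowed
(c) allowed
(d) allowed
(e) allowed
(f) allowed
(g) allowed
Total allowed: 6 of 7.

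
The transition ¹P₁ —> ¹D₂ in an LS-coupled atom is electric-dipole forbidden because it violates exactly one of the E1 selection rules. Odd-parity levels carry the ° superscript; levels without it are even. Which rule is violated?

Initial level: S=0, L=1, J=1, parity even. Final level: S=0, L=2, J=2, parity even.
ΔL = 0, ±1 (not L=0↔0): L: 1 → 2, ΔL = +1 — ok.
ΔJ = 0, ±1 (not J=0↔0): J: 1 → 2, ΔJ = +1 — ok.
Parity must change: even → even — fails.
ΔS = 0: S: 0 → 0 — ok.

parity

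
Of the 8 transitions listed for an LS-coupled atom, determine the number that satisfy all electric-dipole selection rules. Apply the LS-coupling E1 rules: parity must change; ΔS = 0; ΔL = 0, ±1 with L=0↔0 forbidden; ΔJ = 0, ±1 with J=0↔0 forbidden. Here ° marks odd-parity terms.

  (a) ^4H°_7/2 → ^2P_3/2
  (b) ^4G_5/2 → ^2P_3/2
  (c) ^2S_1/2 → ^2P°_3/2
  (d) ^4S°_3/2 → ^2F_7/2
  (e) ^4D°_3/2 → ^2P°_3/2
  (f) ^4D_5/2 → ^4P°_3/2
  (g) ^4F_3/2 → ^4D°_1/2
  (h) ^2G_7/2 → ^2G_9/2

(a) forbidden (ΔS, ΔL, ΔJ fail)
(b) forbidden (parity, ΔS, ΔL fail)
(c) allowed
(d) forbidden (ΔS, ΔL, ΔJ fail)
(e) forbidden (parity, ΔS fail)
(f) allowed
(g) allowed
(h) forbidden (parity fails)
Total allowed: 3 of 8.

3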